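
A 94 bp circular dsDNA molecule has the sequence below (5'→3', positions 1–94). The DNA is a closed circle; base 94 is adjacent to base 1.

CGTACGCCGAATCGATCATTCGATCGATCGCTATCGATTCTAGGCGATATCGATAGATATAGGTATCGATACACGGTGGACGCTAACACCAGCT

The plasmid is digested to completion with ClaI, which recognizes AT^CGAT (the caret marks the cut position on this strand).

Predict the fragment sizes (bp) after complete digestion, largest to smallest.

ClaI sites (ATCGAT) start at positions 11, 23, 33, 49, 65.
ClaI cuts after base 2 of each site, so after positions 12, 24, 34, 50, 66.
Circular molecule, 5 cuts → 5 fragments:
  13–24 → 12 bp
  25–34 → 10 bp
  35–50 → 16 bp
  51–66 → 16 bp
  67–94 then 1–12 → 28 + 12 = 40 bp
Sorted largest to smallest: 40, 16, 16, 12, 10 bp.

40, 16, 16, 12, 10 bp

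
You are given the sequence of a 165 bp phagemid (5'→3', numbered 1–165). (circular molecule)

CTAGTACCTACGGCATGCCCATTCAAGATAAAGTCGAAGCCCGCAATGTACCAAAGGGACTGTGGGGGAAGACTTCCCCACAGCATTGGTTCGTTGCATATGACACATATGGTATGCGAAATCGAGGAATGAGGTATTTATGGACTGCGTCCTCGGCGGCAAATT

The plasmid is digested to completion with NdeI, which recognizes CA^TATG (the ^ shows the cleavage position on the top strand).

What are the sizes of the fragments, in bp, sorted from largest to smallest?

156, 9 bp

NdeI sites (CATATG) start at positions 97, 106.
NdeI cuts after base 2 of each site, so after positions 98, 107.
Circular molecule, 2 cuts → 2 fragments:
  99–107 → 9 bp
  108–165 then 1–98 → 58 + 98 = 156 bp
Sorted largest to smallest: 156, 9 bp.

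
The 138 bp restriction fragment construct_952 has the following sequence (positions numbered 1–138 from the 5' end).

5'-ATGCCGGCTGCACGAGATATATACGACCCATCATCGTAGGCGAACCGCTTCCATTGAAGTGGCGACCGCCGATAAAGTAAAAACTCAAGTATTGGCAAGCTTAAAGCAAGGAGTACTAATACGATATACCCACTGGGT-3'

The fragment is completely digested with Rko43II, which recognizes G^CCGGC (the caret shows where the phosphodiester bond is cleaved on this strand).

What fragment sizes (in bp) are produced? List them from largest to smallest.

135, 3 bp

The Rko43II site (GCCGGC) starts at position 3.
Rko43II cuts after the first base of each site, so after position 3.
Linear molecule, 1 cut → 2 fragments:
  1–3 → 3 bp
  4–138 → 135 bp
Sorted largest to smallest: 135, 3 bp.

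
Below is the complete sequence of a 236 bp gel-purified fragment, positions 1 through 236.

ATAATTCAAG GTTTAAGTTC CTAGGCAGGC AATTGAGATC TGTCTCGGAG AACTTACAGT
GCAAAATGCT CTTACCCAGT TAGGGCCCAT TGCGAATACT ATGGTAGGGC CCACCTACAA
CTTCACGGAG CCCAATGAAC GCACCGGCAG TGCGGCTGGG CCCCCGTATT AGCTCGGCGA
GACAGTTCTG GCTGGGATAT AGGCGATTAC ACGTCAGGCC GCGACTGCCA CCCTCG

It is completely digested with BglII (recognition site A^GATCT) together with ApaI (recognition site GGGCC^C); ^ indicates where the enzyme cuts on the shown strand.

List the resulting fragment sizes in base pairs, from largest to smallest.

The BglII site (AGATCT) starts at position 36.
BglII cuts after the first base of each site, so after position 36.
ApaI sites (GGGCCC) start at positions 83, 107, 158.
ApaI cuts after base 5 of each site (before the last base), so after positions 87, 111, 162.
Combined cut positions: 36, 87, 111, 162.
Linear molecule, 4 cuts → 5 fragments:
  1–36 → 36 bp
  37–87 → 51 bp
  88–111 → 24 bp
  112–162 → 51 bp
  163–236 → 74 bp
Sorted largest to smallest: 74, 51, 51, 36, 24 bp.

74, 51, 51, 36, 24 bp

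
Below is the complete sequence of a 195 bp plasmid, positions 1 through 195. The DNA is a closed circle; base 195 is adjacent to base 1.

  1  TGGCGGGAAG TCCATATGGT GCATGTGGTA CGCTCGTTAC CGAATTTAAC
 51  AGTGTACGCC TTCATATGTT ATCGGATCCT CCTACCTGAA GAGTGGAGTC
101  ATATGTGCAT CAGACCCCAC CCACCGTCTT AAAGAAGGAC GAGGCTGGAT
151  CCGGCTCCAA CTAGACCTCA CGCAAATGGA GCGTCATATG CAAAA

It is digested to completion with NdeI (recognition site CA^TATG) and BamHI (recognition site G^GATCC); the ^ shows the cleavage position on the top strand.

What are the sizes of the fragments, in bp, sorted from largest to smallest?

50, 46, 39, 27, 23, 10 bp

NdeI sites (CATATG) start at positions 13, 63, 100, 185.
NdeI cuts after base 2 of each site, so after positions 14, 64, 101, 186.
BamHI sites (GGATCC) start at positions 74, 147.
BamHI cuts after the first base of each site, so after positions 74, 147.
Combined cut positions: 14, 64, 74, 101, 147, 186.
Circular molecule, 6 cuts → 6 fragments:
  15–64 → 50 bp
  65–74 → 10 bp
  75–101 → 27 bp
  102–147 → 46 bp
  148–186 → 39 bp
  187–195 then 1–14 → 9 + 14 = 23 bp
Sorted largest to smallest: 50, 46, 39, 27, 23, 10 bp.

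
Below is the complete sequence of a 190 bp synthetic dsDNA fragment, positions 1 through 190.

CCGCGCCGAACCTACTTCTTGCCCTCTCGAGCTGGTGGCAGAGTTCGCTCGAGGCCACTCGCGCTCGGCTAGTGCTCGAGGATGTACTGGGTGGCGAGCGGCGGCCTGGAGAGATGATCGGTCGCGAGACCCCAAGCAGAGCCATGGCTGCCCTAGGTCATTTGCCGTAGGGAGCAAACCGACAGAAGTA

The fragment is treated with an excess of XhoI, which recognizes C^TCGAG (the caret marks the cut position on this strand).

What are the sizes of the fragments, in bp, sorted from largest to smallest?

XhoI sites (CTCGAG) start at positions 26, 48, 75.
XhoI cuts after the first base of each site, so after positions 26, 48, 75.
Linear molecule, 3 cuts → 4 fragments:
  1–26 → 26 bp
  27–48 → 22 bp
  49–75 → 27 bp
  76–190 → 115 bp
Sorted largest to smallest: 115, 27, 26, 22 bp.

115, 27, 26, 22 bp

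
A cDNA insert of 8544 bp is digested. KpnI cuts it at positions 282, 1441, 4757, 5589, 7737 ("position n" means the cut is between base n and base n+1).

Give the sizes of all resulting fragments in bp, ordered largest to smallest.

Linear molecule, 5 cuts → 6 fragments:
  282 − 0 = 282 bp
  1441 − 282 = 1159 bp
  4757 − 1441 = 3316 bp
  5589 − 4757 = 832 bp
  7737 − 5589 = 2148 bp
  8544 − 7737 = 807 bp
Sorted largest to smallest: 3316, 2148, 1159, 832, 807, 282 bp.

3316, 2148, 1159, 832, 807, 282 bp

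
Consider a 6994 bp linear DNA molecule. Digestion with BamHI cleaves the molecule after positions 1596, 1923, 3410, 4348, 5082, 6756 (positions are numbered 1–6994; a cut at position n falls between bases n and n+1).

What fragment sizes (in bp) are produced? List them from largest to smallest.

Linear molecule, 6 cuts → 7 fragments:
  1596 − 0 = 1596 bp
  1923 − 1596 = 327 bp
  3410 − 1923 = 1487 bp
  4348 − 3410 = 938 bp
  5082 − 4348 = 734 bp
  6756 − 5082 = 1674 bp
  6994 − 6756 = 238 bp
Sorted largest to smallest: 1674, 1596, 1487, 938, 734, 327, 238 bp.

1674, 1596, 1487, 938, 734, 327, 238 bp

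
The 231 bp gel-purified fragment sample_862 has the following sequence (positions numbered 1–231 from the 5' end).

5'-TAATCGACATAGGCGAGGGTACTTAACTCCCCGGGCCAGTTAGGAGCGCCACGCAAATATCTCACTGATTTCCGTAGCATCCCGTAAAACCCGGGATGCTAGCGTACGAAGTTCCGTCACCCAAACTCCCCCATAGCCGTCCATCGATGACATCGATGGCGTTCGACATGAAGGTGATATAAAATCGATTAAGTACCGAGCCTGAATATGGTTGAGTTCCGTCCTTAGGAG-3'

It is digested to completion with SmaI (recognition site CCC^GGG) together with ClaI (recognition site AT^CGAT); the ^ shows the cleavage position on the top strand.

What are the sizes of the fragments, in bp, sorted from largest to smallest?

60, 52, 46, 32, 32, 9 bp

SmaI sites (CCCGGG) start at positions 30, 90.
SmaI cuts after base 3 of each site, so after positions 32, 92.
ClaI sites (ATCGAT) start at positions 143, 152, 184.
ClaI cuts after base 2 of each site, so after positions 144, 153, 185.
Combined cut positions: 32, 92, 144, 153, 185.
Linear molecule, 5 cuts → 6 fragments:
  1–32 → 32 bp
  33–92 → 60 bp
  93–144 → 52 bp
  145–153 → 9 bp
  154–185 → 32 bp
  186–231 → 46 bp
Sorted largest to smallest: 60, 52, 46, 32, 32, 9 bp.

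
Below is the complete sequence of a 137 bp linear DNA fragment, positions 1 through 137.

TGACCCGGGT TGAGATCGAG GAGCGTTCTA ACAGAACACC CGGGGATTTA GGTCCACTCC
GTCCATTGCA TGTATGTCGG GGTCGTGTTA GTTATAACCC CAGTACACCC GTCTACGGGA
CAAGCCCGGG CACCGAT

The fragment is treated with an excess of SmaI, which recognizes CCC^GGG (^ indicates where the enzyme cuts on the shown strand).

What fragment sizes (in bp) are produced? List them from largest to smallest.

86, 35, 10, 6 bp

SmaI sites (CCCGGG) start at positions 4, 39, 125.
SmaI cuts after base 3 of each site, so after positions 6, 41, 127.
Linear molecule, 3 cuts → 4 fragments:
  1–6 → 6 bp
  7–41 → 35 bp
  42–127 → 86 bp
  128–137 → 10 bp
Sorted largest to smallest: 86, 35, 10, 6 bp.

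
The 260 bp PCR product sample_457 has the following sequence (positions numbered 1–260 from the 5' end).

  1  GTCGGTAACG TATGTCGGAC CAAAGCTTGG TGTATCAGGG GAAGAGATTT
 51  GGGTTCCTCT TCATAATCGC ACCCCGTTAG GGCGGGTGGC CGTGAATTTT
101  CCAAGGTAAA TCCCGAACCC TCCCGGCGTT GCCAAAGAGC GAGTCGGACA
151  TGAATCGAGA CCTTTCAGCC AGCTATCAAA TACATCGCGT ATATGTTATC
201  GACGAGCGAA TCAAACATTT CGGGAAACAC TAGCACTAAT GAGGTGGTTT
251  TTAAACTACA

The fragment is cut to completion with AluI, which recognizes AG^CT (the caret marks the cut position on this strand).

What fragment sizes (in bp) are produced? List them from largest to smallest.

AluI sites (AGCT) start at positions 24, 171.
AluI cuts after base 2 of each site, so after positions 25, 172.
Linear molecule, 2 cuts → 3 fragments:
  1–25 → 25 bp
  26–172 → 147 bp
  173–260 → 88 bp
Sorted largest to smallest: 147, 88, 25 bp.

147, 88, 25 bp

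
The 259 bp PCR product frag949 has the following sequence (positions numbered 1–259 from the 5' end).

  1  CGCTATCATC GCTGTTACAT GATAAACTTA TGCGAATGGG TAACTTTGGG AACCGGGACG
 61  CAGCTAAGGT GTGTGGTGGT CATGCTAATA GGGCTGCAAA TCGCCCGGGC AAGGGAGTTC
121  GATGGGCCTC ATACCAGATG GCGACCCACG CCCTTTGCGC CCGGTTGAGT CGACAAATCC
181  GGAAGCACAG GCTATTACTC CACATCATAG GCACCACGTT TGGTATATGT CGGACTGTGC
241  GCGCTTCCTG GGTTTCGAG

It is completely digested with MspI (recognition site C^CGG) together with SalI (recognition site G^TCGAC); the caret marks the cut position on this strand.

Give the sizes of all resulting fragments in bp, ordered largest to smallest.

MspI sites (CCGG) start at positions 53, 105, 161, 179.
MspI cuts after the first base of each site, so after positions 53, 105, 161, 179.
The SalI site (GTCGAC) starts at position 169.
SalI cuts after the first base of each site, so after position 169.
Combined cut positions: 53, 105, 161, 169, 179.
Linear molecule, 5 cuts → 6 fragments:
  1–53 → 53 bp
  54–105 → 52 bp
  106–161 → 56 bp
  162–169 → 8 bp
  170–179 → 10 bp
  180–259 → 80 bp
Sorted largest to smallest: 80, 56, 53, 52, 10, 8 bp.

80, 56, 53, 52, 10, 8 bp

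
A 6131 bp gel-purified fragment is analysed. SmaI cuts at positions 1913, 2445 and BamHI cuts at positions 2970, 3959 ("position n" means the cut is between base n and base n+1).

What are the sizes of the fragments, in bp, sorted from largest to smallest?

Combined cut positions (sorted): 1913, 2445, 2970, 3959.
Linear molecule, 4 cuts → 5 fragments:
  1913 − 0 = 1913 bp
  2445 − 1913 = 532 bp
  2970 − 2445 = 525 bp
  3959 − 2970 = 989 bp
  6131 − 3959 = 2172 bp
Sorted largest to smallest: 2172, 1913, 989, 532, 525 bp.

2172, 1913, 989, 532, 525 bp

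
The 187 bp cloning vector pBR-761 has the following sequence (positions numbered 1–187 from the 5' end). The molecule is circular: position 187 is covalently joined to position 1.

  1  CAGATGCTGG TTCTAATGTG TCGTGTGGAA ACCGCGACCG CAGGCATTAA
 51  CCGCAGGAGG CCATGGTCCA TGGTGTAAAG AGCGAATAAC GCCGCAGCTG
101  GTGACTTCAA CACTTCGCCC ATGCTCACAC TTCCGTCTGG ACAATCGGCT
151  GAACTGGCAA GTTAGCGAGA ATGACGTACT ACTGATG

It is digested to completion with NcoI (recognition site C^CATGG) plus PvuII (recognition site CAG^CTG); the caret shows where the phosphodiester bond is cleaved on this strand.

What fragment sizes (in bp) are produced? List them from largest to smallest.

NcoI sites (CCATGG) start at positions 61, 68.
NcoI cuts after the first base of each site, so after positions 61, 68.
The PvuII site (CAGCTG) starts at position 95.
PvuII cuts after base 3 of each site, so after position 97.
Combined cut positions: 61, 68, 97.
Circular molecule, 3 cuts → 3 fragments:
  62–68 → 7 bp
  69–97 → 29 bp
  98–187 then 1–61 → 90 + 61 = 151 bp
Sorted largest to smallest: 151, 29, 7 bp.

151, 29, 7 bp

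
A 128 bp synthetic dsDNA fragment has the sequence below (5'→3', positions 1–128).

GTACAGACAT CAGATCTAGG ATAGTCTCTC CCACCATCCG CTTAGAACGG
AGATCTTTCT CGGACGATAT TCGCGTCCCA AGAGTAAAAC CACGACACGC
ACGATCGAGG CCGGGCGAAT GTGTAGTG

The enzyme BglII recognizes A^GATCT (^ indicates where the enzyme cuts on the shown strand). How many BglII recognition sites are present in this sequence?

AGATCT occurs starting at positions 12, 51.
BglII cuts at 2 sites.

2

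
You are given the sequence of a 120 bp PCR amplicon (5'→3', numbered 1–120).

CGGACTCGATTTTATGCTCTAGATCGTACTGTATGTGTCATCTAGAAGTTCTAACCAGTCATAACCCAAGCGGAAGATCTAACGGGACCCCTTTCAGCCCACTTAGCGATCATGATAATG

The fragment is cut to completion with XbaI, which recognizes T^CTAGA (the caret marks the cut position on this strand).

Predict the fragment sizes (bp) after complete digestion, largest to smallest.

XbaI sites (TCTAGA) start at positions 18, 41.
XbaI cuts after the first base of each site, so after positions 18, 41.
Linear molecule, 2 cuts → 3 fragments:
  1–18 → 18 bp
  19–41 → 23 bp
  42–120 → 79 bp
Sorted largest to smallest: 79, 23, 18 bp.

79, 23, 18 bp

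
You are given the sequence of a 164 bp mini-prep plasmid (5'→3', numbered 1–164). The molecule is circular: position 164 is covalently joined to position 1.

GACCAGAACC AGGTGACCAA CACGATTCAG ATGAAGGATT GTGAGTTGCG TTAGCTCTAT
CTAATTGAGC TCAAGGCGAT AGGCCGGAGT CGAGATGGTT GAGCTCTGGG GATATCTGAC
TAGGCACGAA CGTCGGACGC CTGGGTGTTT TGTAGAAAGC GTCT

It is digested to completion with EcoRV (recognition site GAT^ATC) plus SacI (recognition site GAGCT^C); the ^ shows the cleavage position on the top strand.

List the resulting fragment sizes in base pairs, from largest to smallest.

The EcoRV site (GATATC) starts at position 111.
EcoRV cuts after base 3 of each site, so after position 113.
SacI sites (GAGCTC) start at positions 67, 101.
SacI cuts after base 5 of each site (before the last base), so after positions 71, 105.
Combined cut positions: 71, 105, 113.
Circular molecule, 3 cuts → 3 fragments:
  72–105 → 34 bp
  106–113 → 8 bp
  114–164 then 1–71 → 51 + 71 = 122 bp
Sorted largest to smallest: 122, 34, 8 bp.

122, 34, 8 bp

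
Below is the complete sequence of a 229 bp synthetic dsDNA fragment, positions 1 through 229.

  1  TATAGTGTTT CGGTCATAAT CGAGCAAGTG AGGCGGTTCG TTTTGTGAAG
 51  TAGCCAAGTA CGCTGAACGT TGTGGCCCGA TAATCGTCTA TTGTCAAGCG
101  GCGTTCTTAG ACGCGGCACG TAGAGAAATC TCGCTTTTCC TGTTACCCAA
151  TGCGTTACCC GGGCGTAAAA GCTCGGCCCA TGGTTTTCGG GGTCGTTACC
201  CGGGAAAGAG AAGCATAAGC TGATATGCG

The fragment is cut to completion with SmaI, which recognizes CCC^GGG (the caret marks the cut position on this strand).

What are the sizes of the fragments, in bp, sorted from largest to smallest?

160, 41, 28 bp

SmaI sites (CCCGGG) start at positions 158, 199.
SmaI cuts after base 3 of each site, so after positions 160, 201.
Linear molecule, 2 cuts → 3 fragments:
  1–160 → 160 bp
  161–201 → 41 bp
  202–229 → 28 bp
Sorted largest to smallest: 160, 41, 28 bp.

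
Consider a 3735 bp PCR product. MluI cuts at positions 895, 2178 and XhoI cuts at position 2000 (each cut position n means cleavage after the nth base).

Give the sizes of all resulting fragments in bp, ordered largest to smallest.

Combined cut positions (sorted): 895, 2000, 2178.
Linear molecule, 3 cuts → 4 fragments:
  895 − 0 = 895 bp
  2000 − 895 = 1105 bp
  2178 − 2000 = 178 bp
  3735 − 2178 = 1557 bp
Sorted largest to smallest: 1557, 1105, 895, 178 bp.

1557, 1105, 895, 178 bp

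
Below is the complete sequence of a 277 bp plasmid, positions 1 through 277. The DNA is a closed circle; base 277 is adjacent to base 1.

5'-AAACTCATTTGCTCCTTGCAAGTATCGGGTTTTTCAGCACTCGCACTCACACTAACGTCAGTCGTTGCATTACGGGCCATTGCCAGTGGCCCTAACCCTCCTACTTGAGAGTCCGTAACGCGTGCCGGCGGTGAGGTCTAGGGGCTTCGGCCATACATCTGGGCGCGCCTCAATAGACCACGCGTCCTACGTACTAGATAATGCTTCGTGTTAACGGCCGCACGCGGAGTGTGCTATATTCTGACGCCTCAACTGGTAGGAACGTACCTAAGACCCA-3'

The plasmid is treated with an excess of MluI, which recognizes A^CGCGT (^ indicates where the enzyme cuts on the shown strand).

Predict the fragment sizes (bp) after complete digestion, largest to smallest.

215, 62 bp

MluI sites (ACGCGT) start at positions 118, 180.
MluI cuts after the first base of each site, so after positions 118, 180.
Circular molecule, 2 cuts → 2 fragments:
  119–180 → 62 bp
  181–277 then 1–118 → 97 + 118 = 215 bp
Sorted largest to smallest: 215, 62 bp.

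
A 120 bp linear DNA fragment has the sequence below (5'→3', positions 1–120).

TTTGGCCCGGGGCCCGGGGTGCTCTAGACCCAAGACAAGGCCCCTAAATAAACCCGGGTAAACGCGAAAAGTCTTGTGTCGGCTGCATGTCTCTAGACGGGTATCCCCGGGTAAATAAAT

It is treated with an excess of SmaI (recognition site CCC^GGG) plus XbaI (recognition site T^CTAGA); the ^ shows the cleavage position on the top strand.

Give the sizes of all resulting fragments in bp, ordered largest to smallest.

SmaI sites (CCCGGG) start at positions 6, 13, 53, 106.
SmaI cuts after base 3 of each site, so after positions 8, 15, 55, 108.
XbaI sites (TCTAGA) start at positions 23, 92.
XbaI cuts after the first base of each site, so after positions 23, 92.
Combined cut positions: 8, 15, 23, 55, 92, 108.
Linear molecule, 6 cuts → 7 fragments:
  1–8 → 8 bp
  9–15 → 7 bp
  16–23 → 8 bp
  24–55 → 32 bp
  56–92 → 37 bp
  93–108 → 16 bp
  109–120 → 12 bp
Sorted largest to smallest: 37, 32, 16, 12, 8, 8, 7 bp.

37, 32, 16, 12, 8, 8, 7 bp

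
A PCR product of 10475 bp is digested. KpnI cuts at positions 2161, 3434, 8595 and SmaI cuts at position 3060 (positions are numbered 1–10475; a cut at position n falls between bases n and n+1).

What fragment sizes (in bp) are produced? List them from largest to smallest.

5161, 2161, 1880, 899, 374 bp

Combined cut positions (sorted): 2161, 3060, 3434, 8595.
Linear molecule, 4 cuts → 5 fragments:
  2161 − 0 = 2161 bp
  3060 − 2161 = 899 bp
  3434 − 3060 = 374 bp
  8595 − 3434 = 5161 bp
  10475 − 8595 = 1880 bp
Sorted largest to smallest: 5161, 2161, 1880, 899, 374 bp.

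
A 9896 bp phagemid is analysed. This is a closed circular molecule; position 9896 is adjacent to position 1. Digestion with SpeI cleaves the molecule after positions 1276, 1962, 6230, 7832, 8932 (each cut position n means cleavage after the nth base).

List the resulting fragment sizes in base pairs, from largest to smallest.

4268, 2240, 1602, 1100, 686 bp

Circular molecule, 5 cuts → 5 fragments:
  1962 − 1276 = 686 bp
  6230 − 1962 = 4268 bp
  7832 − 6230 = 1602 bp
  8932 − 7832 = 1100 bp
  wrap: 9896 − 8932 + 1276 = 2240 bp
Sorted largest to smallest: 4268, 2240, 1602, 1100, 686 bp.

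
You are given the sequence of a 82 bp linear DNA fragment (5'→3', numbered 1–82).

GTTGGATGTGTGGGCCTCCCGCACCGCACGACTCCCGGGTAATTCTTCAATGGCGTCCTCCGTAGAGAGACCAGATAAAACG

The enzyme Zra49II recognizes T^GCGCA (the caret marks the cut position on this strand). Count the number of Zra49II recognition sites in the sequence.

No occurrence of TGCGCA is present in the sequence.
Zra49II does not cut: 0 sites.

0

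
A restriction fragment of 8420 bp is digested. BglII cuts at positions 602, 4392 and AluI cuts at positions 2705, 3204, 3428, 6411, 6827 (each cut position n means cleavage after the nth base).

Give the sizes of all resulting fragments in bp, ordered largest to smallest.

2103, 2019, 1593, 964, 602, 499, 416, 224 bp

Combined cut positions (sorted): 602, 2705, 3204, 3428, 4392, 6411, 6827.
Linear molecule, 7 cuts → 8 fragments:
  602 − 0 = 602 bp
  2705 − 602 = 2103 bp
  3204 − 2705 = 499 bp
  3428 − 3204 = 224 bp
  4392 − 3428 = 964 bp
  6411 − 4392 = 2019 bp
  6827 − 6411 = 416 bp
  8420 − 6827 = 1593 bp
Sorted largest to smallest: 2103, 2019, 1593, 964, 602, 499, 416, 224 bp.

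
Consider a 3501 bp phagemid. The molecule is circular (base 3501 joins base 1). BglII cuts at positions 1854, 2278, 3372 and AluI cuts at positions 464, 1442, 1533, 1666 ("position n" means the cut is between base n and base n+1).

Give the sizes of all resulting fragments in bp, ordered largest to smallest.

Combined cut positions (sorted): 464, 1442, 1533, 1666, 1854, 2278, 3372.
Circular molecule, 7 cuts → 7 fragments:
  1442 − 464 = 978 bp
  1533 − 1442 = 91 bp
  1666 − 1533 = 133 bp
  1854 − 1666 = 188 bp
  2278 − 1854 = 424 bp
  3372 − 2278 = 1094 bp
  wrap: 3501 − 3372 + 464 = 593 bp
Sorted largest to smallest: 1094, 978, 593, 424, 188, 133, 91 bp.

1094, 978, 593, 424, 188, 133, 91 bp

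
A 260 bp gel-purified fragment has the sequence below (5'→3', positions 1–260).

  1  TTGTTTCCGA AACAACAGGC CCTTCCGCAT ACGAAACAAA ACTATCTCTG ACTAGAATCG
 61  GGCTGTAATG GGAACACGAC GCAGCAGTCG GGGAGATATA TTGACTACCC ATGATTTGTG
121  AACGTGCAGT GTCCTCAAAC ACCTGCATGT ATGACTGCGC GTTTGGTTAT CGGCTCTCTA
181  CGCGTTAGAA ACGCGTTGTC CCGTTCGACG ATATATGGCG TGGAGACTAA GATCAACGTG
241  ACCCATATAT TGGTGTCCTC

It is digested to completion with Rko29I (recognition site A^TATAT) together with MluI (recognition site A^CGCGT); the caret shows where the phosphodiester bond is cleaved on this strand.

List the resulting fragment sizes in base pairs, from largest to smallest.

Rko29I sites (ATATAT) start at positions 96, 211, 245.
Rko29I cuts after the first base of each site, so after positions 96, 211, 245.
MluI sites (ACGCGT) start at positions 180, 191.
MluI cuts after the first base of each site, so after positions 180, 191.
Combined cut positions: 96, 180, 191, 211, 245.
Linear molecule, 5 cuts → 6 fragments:
  1–96 → 96 bp
  97–180 → 84 bp
  181–191 → 11 bp
  192–211 → 20 bp
  212–245 → 34 bp
  246–260 → 15 bp
Sorted largest to smallest: 96, 84, 34, 20, 15, 11 bp.

96, 84, 34, 20, 15, 11 bp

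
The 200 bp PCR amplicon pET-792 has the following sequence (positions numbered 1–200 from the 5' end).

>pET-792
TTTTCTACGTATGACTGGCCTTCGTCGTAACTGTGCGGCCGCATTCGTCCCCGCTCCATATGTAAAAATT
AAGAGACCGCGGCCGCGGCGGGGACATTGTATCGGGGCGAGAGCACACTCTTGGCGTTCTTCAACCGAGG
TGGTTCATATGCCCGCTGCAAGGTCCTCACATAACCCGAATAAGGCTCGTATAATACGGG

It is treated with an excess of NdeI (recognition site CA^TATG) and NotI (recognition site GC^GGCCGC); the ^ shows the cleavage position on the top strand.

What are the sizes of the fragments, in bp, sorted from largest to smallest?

NdeI sites (CATATG) start at positions 57, 146.
NdeI cuts after base 2 of each site, so after positions 58, 147.
NotI sites (GCGGCCGC) start at positions 35, 79.
NotI cuts after base 2 of each site, so after positions 36, 80.
Combined cut positions: 36, 58, 80, 147.
Linear molecule, 4 cuts → 5 fragments:
  1–36 → 36 bp
  37–58 → 22 bp
  59–80 → 22 bp
  81–147 → 67 bp
  148–200 → 53 bp
Sorted largest to smallest: 67, 53, 36, 22, 22 bp.

67, 53, 36, 22, 22 bp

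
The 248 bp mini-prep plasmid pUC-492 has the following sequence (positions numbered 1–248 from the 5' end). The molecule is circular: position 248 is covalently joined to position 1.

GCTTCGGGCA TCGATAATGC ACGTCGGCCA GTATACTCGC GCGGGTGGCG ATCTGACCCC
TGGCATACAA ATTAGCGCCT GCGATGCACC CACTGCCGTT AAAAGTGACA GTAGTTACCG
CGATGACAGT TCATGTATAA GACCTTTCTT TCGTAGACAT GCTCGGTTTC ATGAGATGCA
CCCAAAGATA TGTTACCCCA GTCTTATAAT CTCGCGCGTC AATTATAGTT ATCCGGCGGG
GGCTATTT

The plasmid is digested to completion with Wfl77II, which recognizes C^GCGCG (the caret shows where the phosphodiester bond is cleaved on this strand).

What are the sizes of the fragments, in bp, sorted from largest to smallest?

Wfl77II sites (CGCGCG) start at positions 38, 213.
Wfl77II cuts after the first base of each site, so after positions 38, 213.
Circular molecule, 2 cuts → 2 fragments:
  39–213 → 175 bp
  214–248 then 1–38 → 35 + 38 = 73 bp
Sorted largest to smallest: 175, 73 bp.

175, 73 bp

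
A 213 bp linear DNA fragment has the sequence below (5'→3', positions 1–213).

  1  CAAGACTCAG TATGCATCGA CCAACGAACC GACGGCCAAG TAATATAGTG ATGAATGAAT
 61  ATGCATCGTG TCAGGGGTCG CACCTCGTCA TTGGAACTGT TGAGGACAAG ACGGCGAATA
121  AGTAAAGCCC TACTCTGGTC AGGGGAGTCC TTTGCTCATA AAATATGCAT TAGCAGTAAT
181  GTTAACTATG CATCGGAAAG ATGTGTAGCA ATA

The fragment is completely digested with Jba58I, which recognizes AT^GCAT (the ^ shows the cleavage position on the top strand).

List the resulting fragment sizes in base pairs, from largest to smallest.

104, 49, 24, 23, 13 bp

Jba58I sites (ATGCAT) start at positions 12, 61, 165, 188.
Jba58I cuts after base 2 of each site, so after positions 13, 62, 166, 189.
Linear molecule, 4 cuts → 5 fragments:
  1–13 → 13 bp
  14–62 → 49 bp
  63–166 → 104 bp
  167–189 → 23 bp
  190–213 → 24 bp
Sorted largest to smallest: 104, 49, 24, 23, 13 bp.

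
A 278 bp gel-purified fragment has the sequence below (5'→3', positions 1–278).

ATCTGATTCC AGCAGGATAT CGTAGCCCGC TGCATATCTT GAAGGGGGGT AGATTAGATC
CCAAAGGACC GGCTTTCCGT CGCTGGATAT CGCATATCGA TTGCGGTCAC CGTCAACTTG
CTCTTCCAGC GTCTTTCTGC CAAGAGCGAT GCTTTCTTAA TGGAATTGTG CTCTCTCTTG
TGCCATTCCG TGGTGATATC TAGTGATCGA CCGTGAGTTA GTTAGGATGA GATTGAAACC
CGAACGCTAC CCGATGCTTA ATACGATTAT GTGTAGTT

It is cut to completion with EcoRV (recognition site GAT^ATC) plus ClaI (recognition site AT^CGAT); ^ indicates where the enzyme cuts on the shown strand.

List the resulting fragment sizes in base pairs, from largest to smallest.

100, 81, 70, 18, 9 bp

EcoRV sites (GATATC) start at positions 16, 86, 195.
EcoRV cuts after base 3 of each site, so after positions 18, 88, 197.
The ClaI site (ATCGAT) starts at position 96.
ClaI cuts after base 2 of each site, so after position 97.
Combined cut positions: 18, 88, 97, 197.
Linear molecule, 4 cuts → 5 fragments:
  1–18 → 18 bp
  19–88 → 70 bp
  89–97 → 9 bp
  98–197 → 100 bp
  198–278 → 81 bp
Sorted largest to smallest: 100, 81, 70, 18, 9 bp.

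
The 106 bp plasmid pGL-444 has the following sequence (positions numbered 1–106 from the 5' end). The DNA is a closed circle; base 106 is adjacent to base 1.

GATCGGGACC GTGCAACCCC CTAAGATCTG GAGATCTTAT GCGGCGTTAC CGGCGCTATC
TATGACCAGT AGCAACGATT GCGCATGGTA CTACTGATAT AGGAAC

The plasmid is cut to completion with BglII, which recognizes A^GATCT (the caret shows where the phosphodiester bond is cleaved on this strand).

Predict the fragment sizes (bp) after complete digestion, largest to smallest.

98, 8 bp

BglII sites (AGATCT) start at positions 24, 32.
BglII cuts after the first base of each site, so after positions 24, 32.
Circular molecule, 2 cuts → 2 fragments:
  25–32 → 8 bp
  33–106 then 1–24 → 74 + 24 = 98 bp
Sorted largest to smallest: 98, 8 bp.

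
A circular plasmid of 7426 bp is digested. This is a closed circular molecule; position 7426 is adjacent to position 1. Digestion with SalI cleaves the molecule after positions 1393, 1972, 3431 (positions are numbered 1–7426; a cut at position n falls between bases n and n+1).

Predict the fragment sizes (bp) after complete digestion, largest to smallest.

5388, 1459, 579 bp

Circular molecule, 3 cuts → 3 fragments:
  1972 − 1393 = 579 bp
  3431 − 1972 = 1459 bp
  wrap: 7426 − 3431 + 1393 = 5388 bp
Sorted largest to smallest: 5388, 1459, 579 bp.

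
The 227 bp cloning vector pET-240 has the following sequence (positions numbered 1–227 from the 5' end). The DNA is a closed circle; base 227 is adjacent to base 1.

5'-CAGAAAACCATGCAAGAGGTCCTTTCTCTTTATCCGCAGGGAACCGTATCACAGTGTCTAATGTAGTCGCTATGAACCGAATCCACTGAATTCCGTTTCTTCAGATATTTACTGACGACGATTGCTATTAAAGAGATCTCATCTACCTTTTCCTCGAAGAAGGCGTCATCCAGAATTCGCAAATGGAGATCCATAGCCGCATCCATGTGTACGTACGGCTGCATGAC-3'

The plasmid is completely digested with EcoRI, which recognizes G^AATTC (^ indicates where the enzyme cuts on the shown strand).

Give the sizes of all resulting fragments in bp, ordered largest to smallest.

EcoRI sites (GAATTC) start at positions 88, 173.
EcoRI cuts after the first base of each site, so after positions 88, 173.
Circular molecule, 2 cuts → 2 fragments:
  89–173 → 85 bp
  174–227 then 1–88 → 54 + 88 = 142 bp
Sorted largest to smallest: 142, 85 bp.

142, 85 bp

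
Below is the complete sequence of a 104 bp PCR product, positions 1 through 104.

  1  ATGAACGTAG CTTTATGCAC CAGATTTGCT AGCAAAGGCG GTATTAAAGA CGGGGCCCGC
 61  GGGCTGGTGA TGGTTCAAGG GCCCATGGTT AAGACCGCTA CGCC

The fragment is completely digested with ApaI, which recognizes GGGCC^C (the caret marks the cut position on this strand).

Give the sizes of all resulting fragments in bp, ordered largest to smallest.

57, 26, 21 bp

ApaI sites (GGGCCC) start at positions 53, 79.
ApaI cuts after base 5 of each site (before the last base), so after positions 57, 83.
Linear molecule, 2 cuts → 3 fragments:
  1–57 → 57 bp
  58–83 → 26 bp
  84–104 → 21 bp
Sorted largest to smallest: 57, 26, 21 bp.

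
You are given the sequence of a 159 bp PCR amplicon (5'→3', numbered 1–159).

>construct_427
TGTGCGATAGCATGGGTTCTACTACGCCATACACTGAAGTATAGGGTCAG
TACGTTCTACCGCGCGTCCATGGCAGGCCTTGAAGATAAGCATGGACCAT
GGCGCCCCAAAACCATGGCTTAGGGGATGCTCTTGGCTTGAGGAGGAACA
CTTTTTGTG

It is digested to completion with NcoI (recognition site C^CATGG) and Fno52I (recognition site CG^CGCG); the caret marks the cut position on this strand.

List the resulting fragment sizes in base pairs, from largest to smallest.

NcoI sites (CCATGG) start at positions 68, 97, 113.
NcoI cuts after the first base of each site, so after positions 68, 97, 113.
The Fno52I site (CGCGCG) starts at position 61.
Fno52I cuts after base 2 of each site, so after position 62.
Combined cut positions: 62, 68, 97, 113.
Linear molecule, 4 cuts → 5 fragments:
  1–62 → 62 bp
  63–68 → 6 bp
  69–97 → 29 bp
  98–113 → 16 bp
  114–159 → 46 bp
Sorted largest to smallest: 62, 46, 29, 16, 6 bp.

62, 46, 29, 16, 6 bp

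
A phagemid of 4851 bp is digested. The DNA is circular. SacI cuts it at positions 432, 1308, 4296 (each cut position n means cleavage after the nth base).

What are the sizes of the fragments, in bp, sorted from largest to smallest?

2988, 987, 876 bp

Circular molecule, 3 cuts → 3 fragments:
  1308 − 432 = 876 bp
  4296 − 1308 = 2988 bp
  wrap: 4851 − 4296 + 432 = 987 bp
Sorted largest to smallest: 2988, 987, 876 bp.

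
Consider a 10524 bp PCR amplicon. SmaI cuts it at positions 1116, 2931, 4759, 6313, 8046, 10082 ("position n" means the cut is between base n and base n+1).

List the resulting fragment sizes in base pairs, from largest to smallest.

Linear molecule, 6 cuts → 7 fragments:
  1116 − 0 = 1116 bp
  2931 − 1116 = 1815 bp
  4759 − 2931 = 1828 bp
  6313 − 4759 = 1554 bp
  8046 − 6313 = 1733 bp
  10082 − 8046 = 2036 bp
  10524 − 10082 = 442 bp
Sorted largest to smallest: 2036, 1828, 1815, 1733, 1554, 1116, 442 bp.

2036, 1828, 1815, 1733, 1554, 1116, 442 bp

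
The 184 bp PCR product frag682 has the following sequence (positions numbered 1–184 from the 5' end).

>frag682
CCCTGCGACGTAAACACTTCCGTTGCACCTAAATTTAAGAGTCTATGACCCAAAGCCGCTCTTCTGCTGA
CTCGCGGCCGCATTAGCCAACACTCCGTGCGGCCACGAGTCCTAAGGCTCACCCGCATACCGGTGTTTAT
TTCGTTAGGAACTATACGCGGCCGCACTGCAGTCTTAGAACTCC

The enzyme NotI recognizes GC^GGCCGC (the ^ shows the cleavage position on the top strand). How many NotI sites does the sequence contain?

GCGGCCGC occurs starting at positions 74, 158.
NotI cuts at 2 sites.

2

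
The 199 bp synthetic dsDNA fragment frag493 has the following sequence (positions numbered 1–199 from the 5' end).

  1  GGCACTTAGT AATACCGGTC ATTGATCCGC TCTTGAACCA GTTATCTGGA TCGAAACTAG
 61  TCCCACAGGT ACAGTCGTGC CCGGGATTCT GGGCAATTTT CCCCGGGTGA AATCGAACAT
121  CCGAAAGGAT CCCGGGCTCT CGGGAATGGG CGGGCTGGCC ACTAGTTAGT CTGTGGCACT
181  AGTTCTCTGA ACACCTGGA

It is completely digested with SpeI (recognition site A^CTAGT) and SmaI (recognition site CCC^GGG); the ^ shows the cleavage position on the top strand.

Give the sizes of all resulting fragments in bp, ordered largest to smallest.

56, 29, 28, 26, 22, 21, 17 bp

SpeI sites (ACTAGT) start at positions 56, 161, 178.
SpeI cuts after the first base of each site, so after positions 56, 161, 178.
SmaI sites (CCCGGG) start at positions 80, 102, 131.
SmaI cuts after base 3 of each site, so after positions 82, 104, 133.
Combined cut positions: 56, 82, 104, 133, 161, 178.
Linear molecule, 6 cuts → 7 fragments:
  1–56 → 56 bp
  57–82 → 26 bp
  83–104 → 22 bp
  105–133 → 29 bp
  134–161 → 28 bp
  162–178 → 17 bp
  179–199 → 21 bp
Sorted largest to smallest: 56, 29, 28, 26, 22, 21, 17 bp.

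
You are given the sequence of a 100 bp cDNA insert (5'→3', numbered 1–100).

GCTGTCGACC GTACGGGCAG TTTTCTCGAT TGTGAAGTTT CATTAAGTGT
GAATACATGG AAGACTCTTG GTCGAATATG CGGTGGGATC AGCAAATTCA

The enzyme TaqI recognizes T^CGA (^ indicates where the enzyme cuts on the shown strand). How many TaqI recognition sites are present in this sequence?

3

TCGA occurs starting at positions 5, 26, 72.
TaqI cuts at 3 sites.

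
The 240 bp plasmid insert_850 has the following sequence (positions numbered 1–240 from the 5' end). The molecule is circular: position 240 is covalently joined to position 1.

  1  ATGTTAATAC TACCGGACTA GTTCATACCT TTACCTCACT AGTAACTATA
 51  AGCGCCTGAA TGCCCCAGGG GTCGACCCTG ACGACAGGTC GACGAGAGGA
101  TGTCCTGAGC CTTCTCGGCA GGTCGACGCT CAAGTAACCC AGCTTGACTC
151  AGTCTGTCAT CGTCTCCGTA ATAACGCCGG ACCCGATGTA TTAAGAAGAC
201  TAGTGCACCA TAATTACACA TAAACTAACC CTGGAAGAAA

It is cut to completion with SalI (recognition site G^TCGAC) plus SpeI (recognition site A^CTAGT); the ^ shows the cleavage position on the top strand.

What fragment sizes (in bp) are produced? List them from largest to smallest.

77, 58, 34, 33, 21, 17 bp

SalI sites (GTCGAC) start at positions 71, 88, 122.
SalI cuts after the first base of each site, so after positions 71, 88, 122.
SpeI sites (ACTAGT) start at positions 17, 38, 199.
SpeI cuts after the first base of each site, so after positions 17, 38, 199.
Combined cut positions: 17, 38, 71, 88, 122, 199.
Circular molecule, 6 cuts → 6 fragments:
  18–38 → 21 bp
  39–71 → 33 bp
  72–88 → 17 bp
  89–122 → 34 bp
  123–199 → 77 bp
  200–240 then 1–17 → 41 + 17 = 58 bp
Sorted largest to smallest: 77, 58, 34, 33, 21, 17 bp.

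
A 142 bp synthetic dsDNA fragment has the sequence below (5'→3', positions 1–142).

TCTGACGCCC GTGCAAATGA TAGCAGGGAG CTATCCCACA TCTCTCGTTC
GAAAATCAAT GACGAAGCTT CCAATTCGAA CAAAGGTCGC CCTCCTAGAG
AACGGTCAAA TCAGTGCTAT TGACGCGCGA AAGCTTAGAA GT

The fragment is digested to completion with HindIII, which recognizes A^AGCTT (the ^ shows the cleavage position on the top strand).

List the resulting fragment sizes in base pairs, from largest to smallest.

HindIII sites (AAGCTT) start at positions 65, 131.
HindIII cuts after the first base of each site, so after positions 65, 131.
Linear molecule, 2 cuts → 3 fragments:
  1–65 → 65 bp
  66–131 → 66 bp
  132–142 → 11 bp
Sorted largest to smallest: 66, 65, 11 bp.

66, 65, 11 bp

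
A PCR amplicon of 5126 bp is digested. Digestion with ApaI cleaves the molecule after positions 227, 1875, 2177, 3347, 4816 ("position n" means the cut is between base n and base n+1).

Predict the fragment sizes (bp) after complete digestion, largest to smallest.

1648, 1469, 1170, 310, 302, 227 bp

Linear molecule, 5 cuts → 6 fragments:
  227 − 0 = 227 bp
  1875 − 227 = 1648 bp
  2177 − 1875 = 302 bp
  3347 − 2177 = 1170 bp
  4816 − 3347 = 1469 bp
  5126 − 4816 = 310 bp
Sorted largest to smallest: 1648, 1469, 1170, 310, 302, 227 bp.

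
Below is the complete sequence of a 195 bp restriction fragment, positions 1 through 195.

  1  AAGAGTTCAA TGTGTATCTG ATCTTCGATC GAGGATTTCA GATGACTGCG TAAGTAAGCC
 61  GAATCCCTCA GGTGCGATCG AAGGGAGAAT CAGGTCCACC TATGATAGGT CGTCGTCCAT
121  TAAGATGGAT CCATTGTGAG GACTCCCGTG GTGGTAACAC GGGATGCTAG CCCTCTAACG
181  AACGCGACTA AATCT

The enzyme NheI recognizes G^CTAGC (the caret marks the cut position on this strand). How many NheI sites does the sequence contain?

GCTAGC occurs starting at position 166.
NheI cuts at 1 site.

1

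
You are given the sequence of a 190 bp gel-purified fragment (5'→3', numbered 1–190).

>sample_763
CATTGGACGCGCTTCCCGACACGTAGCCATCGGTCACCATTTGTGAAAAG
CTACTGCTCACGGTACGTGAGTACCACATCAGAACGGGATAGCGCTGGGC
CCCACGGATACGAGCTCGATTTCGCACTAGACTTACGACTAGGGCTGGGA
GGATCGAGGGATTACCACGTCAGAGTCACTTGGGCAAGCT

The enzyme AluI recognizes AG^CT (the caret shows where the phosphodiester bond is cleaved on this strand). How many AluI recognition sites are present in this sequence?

AGCT occurs starting at positions 49, 113, 187.
AluI cuts at 3 sites.

3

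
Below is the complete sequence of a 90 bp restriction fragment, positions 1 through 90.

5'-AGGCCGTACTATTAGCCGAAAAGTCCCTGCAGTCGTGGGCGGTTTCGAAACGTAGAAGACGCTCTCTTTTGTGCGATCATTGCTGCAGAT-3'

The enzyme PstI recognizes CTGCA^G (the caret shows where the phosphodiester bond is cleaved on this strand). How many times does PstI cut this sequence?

CTGCAG occurs starting at positions 27, 83.
PstI cuts at 2 sites.

2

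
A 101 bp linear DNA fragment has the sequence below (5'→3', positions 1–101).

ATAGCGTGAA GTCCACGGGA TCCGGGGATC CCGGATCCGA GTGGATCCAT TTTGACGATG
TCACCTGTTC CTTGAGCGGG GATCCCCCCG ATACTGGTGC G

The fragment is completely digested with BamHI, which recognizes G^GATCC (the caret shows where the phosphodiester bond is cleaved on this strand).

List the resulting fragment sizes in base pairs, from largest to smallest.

37, 21, 18, 10, 8, 7 bp

BamHI sites (GGATCC) start at positions 18, 26, 33, 43, 80.
BamHI cuts after the first base of each site, so after positions 18, 26, 33, 43, 80.
Linear molecule, 5 cuts → 6 fragments:
  1–18 → 18 bp
  19–26 → 8 bp
  27–33 → 7 bp
  34–43 → 10 bp
  44–80 → 37 bp
  81–101 → 21 bp
Sorted largest to smallest: 37, 21, 18, 10, 8, 7 bp.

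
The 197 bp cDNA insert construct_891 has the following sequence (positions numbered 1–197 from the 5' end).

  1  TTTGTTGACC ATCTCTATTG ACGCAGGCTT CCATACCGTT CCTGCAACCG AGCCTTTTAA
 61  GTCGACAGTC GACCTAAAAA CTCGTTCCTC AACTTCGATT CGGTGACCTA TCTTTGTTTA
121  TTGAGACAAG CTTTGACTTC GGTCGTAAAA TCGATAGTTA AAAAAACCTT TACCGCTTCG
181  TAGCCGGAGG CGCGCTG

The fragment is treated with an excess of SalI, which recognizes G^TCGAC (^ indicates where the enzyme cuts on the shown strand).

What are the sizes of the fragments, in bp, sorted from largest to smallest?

SalI sites (GTCGAC) start at positions 61, 68.
SalI cuts after the first base of each site, so after positions 61, 68.
Linear molecule, 2 cuts → 3 fragments:
  1–61 → 61 bp
  62–68 → 7 bp
  69–197 → 129 bp
Sorted largest to smallest: 129, 61, 7 bp.

129, 61, 7 bp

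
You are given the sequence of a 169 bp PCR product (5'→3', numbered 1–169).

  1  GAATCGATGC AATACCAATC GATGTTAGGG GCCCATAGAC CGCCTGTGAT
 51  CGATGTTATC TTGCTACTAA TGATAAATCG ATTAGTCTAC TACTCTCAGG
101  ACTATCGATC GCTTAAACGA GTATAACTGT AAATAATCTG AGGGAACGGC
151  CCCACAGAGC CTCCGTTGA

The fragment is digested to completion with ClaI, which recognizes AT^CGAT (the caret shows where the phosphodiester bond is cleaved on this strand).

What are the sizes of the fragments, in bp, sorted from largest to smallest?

64, 31, 28, 27, 15, 4 bp

ClaI sites (ATCGAT) start at positions 3, 18, 49, 77, 104.
ClaI cuts after base 2 of each site, so after positions 4, 19, 50, 78, 105.
Linear molecule, 5 cuts → 6 fragments:
  1–4 → 4 bp
  5–19 → 15 bp
  20–50 → 31 bp
  51–78 → 28 bp
  79–105 → 27 bp
  106–169 → 64 bp
Sorted largest to smallest: 64, 31, 28, 27, 15, 4 bp.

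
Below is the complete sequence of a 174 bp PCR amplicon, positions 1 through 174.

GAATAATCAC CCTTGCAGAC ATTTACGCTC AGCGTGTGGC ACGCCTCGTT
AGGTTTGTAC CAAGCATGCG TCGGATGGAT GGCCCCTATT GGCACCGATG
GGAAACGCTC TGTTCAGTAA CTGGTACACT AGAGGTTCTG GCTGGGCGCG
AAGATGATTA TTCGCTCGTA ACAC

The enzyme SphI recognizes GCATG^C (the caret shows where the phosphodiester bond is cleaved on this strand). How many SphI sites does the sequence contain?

1

GCATGC occurs starting at position 64.
SphI cuts at 1 site.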